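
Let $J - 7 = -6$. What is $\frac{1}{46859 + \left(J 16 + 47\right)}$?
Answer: $\frac{1}{46922} \approx 2.1312 \cdot 10^{-5}$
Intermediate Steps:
$J = 1$ ($J = 7 - 6 = 1$)
$\frac{1}{46859 + \left(J 16 + 47\right)} = \frac{1}{46859 + \left(1 \cdot 16 + 47\right)} = \frac{1}{46859 + \left(16 + 47\right)} = \frac{1}{46859 + 63} = \frac{1}{46922}$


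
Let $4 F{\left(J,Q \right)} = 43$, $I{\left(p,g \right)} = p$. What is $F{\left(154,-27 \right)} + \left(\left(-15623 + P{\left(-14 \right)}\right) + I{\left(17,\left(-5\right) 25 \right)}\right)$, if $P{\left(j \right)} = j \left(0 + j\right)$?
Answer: $- \frac{61597}{4} \approx -15399.0$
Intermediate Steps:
$F{\left(J,Q \right)} = \frac{43}{4}$ ($F{\left(J,Q \right)} = \frac{1}{4} \cdot 43 = \frac{43}{4}$)
$P{\left(j \right)} = j^{2}$ ($P{\left(j \right)} = j j = j^{2}$)
$F{\left(154,-27 \right)} + \left(\left(-15623 + P{\left(-14 \right)}\right) + I{\left(17,\left(-5\right) 25 \right)}\right) = \frac{43}{4} + \left(\left(-15623 + \left(-14\right)^{2}\right) + 17\right) = \frac{43}{4} + \left(\left(-15623 + 196\right) + 17\right) = \frac{43}{4} + \left(-15427 + 17\right) = \frac{43}{4} - 15410 = - \frac{61597}{4}$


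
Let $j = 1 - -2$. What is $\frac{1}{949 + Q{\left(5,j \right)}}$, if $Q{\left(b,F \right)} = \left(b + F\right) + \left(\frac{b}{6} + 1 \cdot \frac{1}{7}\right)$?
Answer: $\frac{42}{40235} \approx 0.0010439$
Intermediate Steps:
$j = 3$ ($j = 1 + 2 = 3$)
$Q{\left(b,F \right)} = \frac{1}{7} + F + \frac{7 b}{6}$ ($Q{\left(b,F \right)} = \left(F + b\right) + \left(b \frac{1}{6} + 1 \cdot \frac{1}{7}\right) = \left(F + b\right) + \left(\frac{b}{6} + \frac{1}{7}\right) = \left(F + b\right) + \left(\frac{1}{7} + \frac{b}{6}\right) = \frac{1}{7} + F + \frac{7 b}{6}$)
$\frac{1}{949 + Q{\left(5,j \right)}} = \frac{1}{949 + \left(\frac{1}{7} + 3 + \frac{7}{6} \cdot 5\right)} = \frac{1}{949 + \left(\frac{1}{7} + 3 + \frac{35}{6}\right)} = \frac{1}{949 + \frac{377}{42}} = \frac{1}{\frac{40235}{42}} = \frac{42}{40235}$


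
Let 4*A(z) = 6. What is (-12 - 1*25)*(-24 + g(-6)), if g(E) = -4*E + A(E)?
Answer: -111/2 ≈ -55.500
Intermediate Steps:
A(z) = 3/2 (A(z) = (1/4)*6 = 3/2)
g(E) = 3/2 - 4*E (g(E) = -4*E + 3/2 = 3/2 - 4*E)
(-12 - 1*25)*(-24 + g(-6)) = (-12 - 1*25)*(-24 + (3/2 - 4*(-6))) = (-12 - 25)*(-24 + (3/2 + 24)) = -37*(-24 + 51/2) = -37*3/2 = -111/2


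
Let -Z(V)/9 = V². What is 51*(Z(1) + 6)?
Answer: -153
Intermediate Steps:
Z(V) = -9*V²
51*(Z(1) + 6) = 51*(-9*1² + 6) = 51*(-9*1 + 6) = 51*(-9 + 6) = 51*(-3) = -153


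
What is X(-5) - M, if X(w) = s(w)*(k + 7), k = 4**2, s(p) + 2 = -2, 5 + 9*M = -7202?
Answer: 6379/9 ≈ 708.78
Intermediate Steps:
M = -7207/9 (M = -5/9 + (1/9)*(-7202) = -5/9 - 7202/9 = -7207/9 ≈ -800.78)
s(p) = -4 (s(p) = -2 - 2 = -4)
k = 16
X(w) = -92 (X(w) = -4*(16 + 7) = -4*23 = -92)
X(-5) - M = -92 - 1*(-7207/9) = -92 + 7207/9 = 6379/9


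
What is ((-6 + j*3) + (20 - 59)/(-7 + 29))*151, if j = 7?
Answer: 43941/22 ≈ 1997.3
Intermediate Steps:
((-6 + j*3) + (20 - 59)/(-7 + 29))*151 = ((-6 + 7*3) + (20 - 59)/(-7 + 29))*151 = ((-6 + 21) - 39/22)*151 = (15 - 39*1/22)*151 = (15 - 39/22)*151 = (291/22)*151 = 43941/22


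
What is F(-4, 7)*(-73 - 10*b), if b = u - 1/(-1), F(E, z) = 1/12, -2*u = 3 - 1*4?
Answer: -22/3 ≈ -7.3333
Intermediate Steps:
u = ½ (u = -(3 - 1*4)/2 = -(3 - 4)/2 = -½*(-1) = ½ ≈ 0.50000)
F(E, z) = 1/12
b = 3/2 (b = ½ - 1/(-1) = ½ - 1*(-1) = ½ + 1 = 3/2 ≈ 1.5000)
F(-4, 7)*(-73 - 10*b) = (-73 - 10*3/2)/12 = (-73 - 15)/12 = (1/12)*(-88) = -22/3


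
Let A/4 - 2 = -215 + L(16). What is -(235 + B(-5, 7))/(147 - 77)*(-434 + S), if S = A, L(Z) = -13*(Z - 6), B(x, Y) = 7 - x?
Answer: 31863/5 ≈ 6372.6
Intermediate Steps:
L(Z) = 78 - 13*Z (L(Z) = -13*(-6 + Z) = 78 - 13*Z)
A = -1372 (A = 8 + 4*(-215 + (78 - 13*16)) = 8 + 4*(-215 + (78 - 208)) = 8 + 4*(-215 - 130) = 8 + 4*(-345) = 8 - 1380 = -1372)
S = -1372
-(235 + B(-5, 7))/(147 - 77)*(-434 + S) = -(235 + (7 - 1*(-5)))/(147 - 77)*(-434 - 1372) = -(235 + (7 + 5))/70*(-1806) = -(235 + 12)*(1/70)*(-1806) = -247*(1/70)*(-1806) = -247*(-1806)/70 = -1*(-31863/5) = 31863/5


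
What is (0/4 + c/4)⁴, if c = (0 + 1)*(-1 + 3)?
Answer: 1/16 ≈ 0.062500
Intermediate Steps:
c = 2 (c = 1*2 = 2)
(0/4 + c/4)⁴ = (0/4 + 2/4)⁴ = (0*(¼) + 2*(¼))⁴ = (0 + ½)⁴ = (½)⁴ = 1/16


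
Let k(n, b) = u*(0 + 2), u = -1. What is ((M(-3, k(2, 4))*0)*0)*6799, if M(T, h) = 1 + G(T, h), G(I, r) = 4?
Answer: 0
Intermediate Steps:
k(n, b) = -2 (k(n, b) = -(0 + 2) = -1*2 = -2)
M(T, h) = 5 (M(T, h) = 1 + 4 = 5)
((M(-3, k(2, 4))*0)*0)*6799 = ((5*0)*0)*6799 = (0*0)*6799 = 0*6799 = 0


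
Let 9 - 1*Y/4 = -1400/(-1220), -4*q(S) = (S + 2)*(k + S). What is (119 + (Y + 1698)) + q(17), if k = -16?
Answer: 449853/244 ≈ 1843.7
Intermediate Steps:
q(S) = -(-16 + S)*(2 + S)/4 (q(S) = -(S + 2)*(-16 + S)/4 = -(2 + S)*(-16 + S)/4 = -(-16 + S)*(2 + S)/4)
Y = 1916/61 (Y = 36 - (-5600)/(-1220) = 36 - (-5600)*(-1)/1220 = 36 - 4*70/61 = 36 - 280/61 = 1916/61 ≈ 31.410)
(119 + (Y + 1698)) + q(17) = (119 + (1916/61 + 1698)) + (8 - ¼*17² + (7/2)*17) = (119 + 105494/61) + (8 - ¼*289 + 119/2) = 112753/61 + (8 - 289/4 + 119/2) = 112753/61 - 19/4 = 449853/244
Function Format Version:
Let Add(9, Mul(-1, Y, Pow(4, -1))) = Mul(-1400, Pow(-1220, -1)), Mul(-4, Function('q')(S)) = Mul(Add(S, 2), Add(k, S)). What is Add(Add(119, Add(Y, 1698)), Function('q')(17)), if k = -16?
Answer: Rational(449853, 244) ≈ 1843.7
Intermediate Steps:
Function('q')(S) = Mul(Rational(-1, 4), Add(-16, S), Add(2, S)) (Function('q')(S) = Mul(Rational(-1, 4), Mul(Add(S, 2), Add(-16, S))) = Mul(Rational(-1, 4), Mul(Add(2, S), Add(-16, S))) = Mul(Rational(-1, 4), Mul(Add(-16, S), Add(2, S))) = Mul(Rational(-1, 4), Add(-16, S), Add(2, S)))
Y = Rational(1916, 61) (Y = Add(36, Mul(-4, Mul(-1400, Pow(-1220, -1)))) = Add(36, Mul(-4, Mul(-1400, Rational(-1, 1220)))) = Add(36, Mul(-4, Rational(70, 61))) = Add(36, Rational(-280, 61)) = Rational(1916, 61) ≈ 31.410)
Add(Add(119, Add(Y, 1698)), Function('q')(17)) = Add(Add(119, Add(Rational(1916, 61), 1698)), Add(8, Mul(Rational(-1, 4), Pow(17, 2)), Mul(Rational(7, 2), 17))) = Add(Add(119, Rational(105494, 61)), Add(8, Mul(Rational(-1, 4), 289), Rational(119, 2))) = Add(Rational(112753, 61), Add(8, Rational(-289, 4), Rational(119, 2))) = Add(Rational(112753, 61), Rational(-19, 4)) = Rational(449853, 244)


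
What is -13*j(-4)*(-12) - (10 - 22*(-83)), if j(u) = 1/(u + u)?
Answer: -3711/2 ≈ -1855.5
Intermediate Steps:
j(u) = 1/(2*u)
-13*j(-4)*(-12) - (10 - 22*(-83)) = -13/(2*(-4))*(-12) - (10 - 22*(-83)) = -13*(-1)/(2*4)*(-12) - (10 + 1826) = -13*(-1/8)*(-12) - 1*1836 = (13/8)*(-12) - 1836 = -39/2 - 1836 = -3711/2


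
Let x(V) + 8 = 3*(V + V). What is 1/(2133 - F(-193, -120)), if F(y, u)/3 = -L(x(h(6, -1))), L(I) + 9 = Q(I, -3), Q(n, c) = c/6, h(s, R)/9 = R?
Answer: 2/4209 ≈ 0.00047517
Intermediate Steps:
h(s, R) = 9*R
x(V) = -8 + 6*V (x(V) = -8 + 3*(V + V) = -8 + 3*(2*V) = -8 + 6*V)
Q(n, c) = c/6 (Q(n, c) = c*(⅙) = c/6)
L(I) = -19/2 (L(I) = -9 + (⅙)*(-3) = -9 - ½ = -19/2)
F(y, u) = 57/2 (F(y, u) = 3*(-1*(-19/2)) = 3*(19/2) = 57/2)
1/(2133 - F(-193, -120)) = 1/(2133 - 1*57/2) = 1/(2133 - 57/2) = 1/(4209/2) = 2/4209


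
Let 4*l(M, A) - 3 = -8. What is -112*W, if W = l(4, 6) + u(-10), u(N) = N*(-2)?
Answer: -2100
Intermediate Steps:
u(N) = -2*N
l(M, A) = -5/4 (l(M, A) = ¾ + (¼)*(-8) = ¾ - 2 = -5/4)
W = 75/4 (W = -5/4 - 2*(-10) = -5/4 + 20 = 75/4 ≈ 18.750)
-112*W = -112*75/4 = -2100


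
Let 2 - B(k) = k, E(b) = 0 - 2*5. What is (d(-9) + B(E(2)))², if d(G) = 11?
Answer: 529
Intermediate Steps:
E(b) = -10 (E(b) = 0 - 10 = -10)
B(k) = 2 - k
(d(-9) + B(E(2)))² = (11 + (2 - 1*(-10)))² = (11 + (2 + 10))² = (11 + 12)² = 23² = 529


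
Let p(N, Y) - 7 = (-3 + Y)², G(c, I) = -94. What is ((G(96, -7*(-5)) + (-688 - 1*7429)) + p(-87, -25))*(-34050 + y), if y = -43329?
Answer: 574152180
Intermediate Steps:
p(N, Y) = 7 + (-3 + Y)²
((G(96, -7*(-5)) + (-688 - 1*7429)) + p(-87, -25))*(-34050 + y) = ((-94 + (-688 - 1*7429)) + (7 + (-3 - 25)²))*(-34050 - 43329) = ((-94 + (-688 - 7429)) + (7 + (-28)²))*(-77379) = ((-94 - 8117) + (7 + 784))*(-77379) = (-8211 + 791)*(-77379) = -7420*(-77379) = 574152180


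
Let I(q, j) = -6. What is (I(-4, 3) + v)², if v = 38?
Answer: 1024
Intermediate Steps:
(I(-4, 3) + v)² = (-6 + 38)² = 32² = 1024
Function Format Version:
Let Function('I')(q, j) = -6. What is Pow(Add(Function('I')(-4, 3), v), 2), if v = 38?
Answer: 1024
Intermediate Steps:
Pow(Add(Function('I')(-4, 3), v), 2) = Pow(Add(-6, 38), 2) = Pow(32, 2) = 1024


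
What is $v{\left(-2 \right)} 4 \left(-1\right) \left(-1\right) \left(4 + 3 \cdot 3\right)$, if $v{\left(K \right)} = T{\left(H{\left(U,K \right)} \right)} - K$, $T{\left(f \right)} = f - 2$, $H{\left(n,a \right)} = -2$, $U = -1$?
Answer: $-104$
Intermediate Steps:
$T{\left(f \right)} = -2 + f$
$v{\left(K \right)} = -4 - K$ ($v{\left(K \right)} = \left(-2 - 2\right) - K = -4 - K$)
$v{\left(-2 \right)} 4 \left(-1\right) \left(-1\right) \left(4 + 3 \cdot 3\right) = \left(-4 - -2\right) 4 \left(-1\right) \left(-1\right) \left(4 + 3 \cdot 3\right) = \left(-4 + 2\right) \left(\left(-4\right) \left(-1\right)\right) \left(4 + 9\right) = \left(-2\right) 4 \cdot 13 = \left(-8\right) 13 = -104$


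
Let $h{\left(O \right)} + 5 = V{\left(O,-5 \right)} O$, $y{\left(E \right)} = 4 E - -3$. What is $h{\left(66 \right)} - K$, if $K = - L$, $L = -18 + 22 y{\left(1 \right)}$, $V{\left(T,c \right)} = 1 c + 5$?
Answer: $131$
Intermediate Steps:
$y{\left(E \right)} = 3 + 4 E$ ($y{\left(E \right)} = 4 E + 3 = 3 + 4 E$)
$V{\left(T,c \right)} = 5 + c$ ($V{\left(T,c \right)} = c + 5 = 5 + c$)
$h{\left(O \right)} = -5$ ($h{\left(O \right)} = -5 + \left(5 - 5\right) O = -5 + 0 O = -5 + 0 = -5$)
$L = 136$ ($L = -18 + 22 \left(3 + 4 \cdot 1\right) = -18 + 22 \left(3 + 4\right) = -18 + 22 \cdot 7 = -18 + 154 = 136$)
$K = -136$ ($K = \left(-1\right) 136 = -136$)
$h{\left(66 \right)} - K = -5 - -136 = -5 + 136 = 131$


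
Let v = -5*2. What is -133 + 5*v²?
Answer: 367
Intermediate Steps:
v = -10
-133 + 5*v² = -133 + 5*(-10)² = -133 + 5*100 = -133 + 500 = 367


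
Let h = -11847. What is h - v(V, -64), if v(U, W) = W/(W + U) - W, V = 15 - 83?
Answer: -393079/33 ≈ -11911.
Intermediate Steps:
V = -68
v(U, W) = -W + W/(U + W) (v(U, W) = W/(U + W) - W = -W + W/(U + W))
h - v(V, -64) = -11847 - (-64)*(1 - 1*(-68) - 1*(-64))/(-68 - 64) = -11847 - (-64)*(1 + 68 + 64)/(-132) = -11847 - (-64)*(-1)*133/132 = -11847 - 1*2128/33 = -11847 - 2128/33 = -393079/33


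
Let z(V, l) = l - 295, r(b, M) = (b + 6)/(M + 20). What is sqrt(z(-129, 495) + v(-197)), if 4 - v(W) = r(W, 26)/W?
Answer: sqrt(16750717334)/9062 ≈ 14.282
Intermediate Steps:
r(b, M) = (6 + b)/(20 + M)
z(V, l) = -295 + l
v(W) = 4 - (3/23 + W/46)/W (v(W) = 4 - (6 + W)/(20 + 26)/W = 4 - (6 + W)/46/W = 4 - (3/23 + W/46)/W)
sqrt(z(-129, 495) + v(-197)) = sqrt((-295 + 495) + (3/46)*(-2 + 61*(-197))/(-197)) = sqrt(200 + (3/46)*(-1/197)*(-2 - 12017)) = sqrt(200 + (3/46)*(-1/197)*(-12019)) = sqrt(200 + 36057/9062) = sqrt(1848457/9062) = sqrt(16750717334)/9062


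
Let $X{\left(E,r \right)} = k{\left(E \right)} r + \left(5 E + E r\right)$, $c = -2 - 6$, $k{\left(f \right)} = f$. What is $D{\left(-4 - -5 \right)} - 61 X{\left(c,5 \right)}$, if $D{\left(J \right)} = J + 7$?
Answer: $7328$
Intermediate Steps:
$D{\left(J \right)} = 7 + J$
$c = -8$
$X{\left(E,r \right)} = 5 E + 2 E r$ ($X{\left(E,r \right)} = E r + \left(5 E + E r\right) = 5 E + 2 E r$)
$D{\left(-4 - -5 \right)} - 61 X{\left(c,5 \right)} = \left(7 - -1\right) - 61 \left(- 8 \left(5 + 2 \cdot 5\right)\right) = \left(7 + \left(-4 + 5\right)\right) - 61 \left(- 8 \left(5 + 10\right)\right) = \left(7 + 1\right) - 61 \left(\left(-8\right) 15\right) = 8 - -7320 = 8 + 7320 = 7328$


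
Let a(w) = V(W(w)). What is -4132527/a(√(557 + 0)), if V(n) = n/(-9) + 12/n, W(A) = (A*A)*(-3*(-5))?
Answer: 34527263085/7756213 ≈ 4451.6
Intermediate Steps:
W(A) = 15*A² (W(A) = A²*15 = 15*A²)
V(n) = 12/n - n/9 (V(n) = n*(-⅑) + 12/n = -n/9 + 12/n = 12/n - n/9)
a(w) = -5*w²/3 + 4/(5*w²) (a(w) = 12/((15*w²)) - 5*w²/3 = 12*(1/(15*w²)) - 5*w²/3 = 4/(5*w²) - 5*w²/3 = -5*w²/3 + 4/(5*w²))
-4132527/a(√(557 + 0)) = -4132527*15*(557 + 0)/(12 - 25*(557 + 0)²) = -4132527*8355/(12 - 25*(√557)⁴) = -4132527*8355/(12 - 25*310249) = -4132527*8355/(12 - 7756225) = -4132527/((1/15)*(1/557)*(-7756213)) = -4132527/(-7756213/8355) = -4132527*(-8355/7756213) = 34527263085/7756213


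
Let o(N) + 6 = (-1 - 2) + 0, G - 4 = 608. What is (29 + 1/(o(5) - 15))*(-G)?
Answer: -35445/2 ≈ -17723.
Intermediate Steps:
G = 612 (G = 4 + 608 = 612)
o(N) = -9 (o(N) = -6 + ((-1 - 2) + 0) = -6 + (-3 + 0) = -6 - 3 = -9)
(29 + 1/(o(5) - 15))*(-G) = (29 + 1/(-9 - 15))*(-1*612) = (29 + 1/(-24))*(-612) = (29 - 1/24)*(-612) = (695/24)*(-612) = -35445/2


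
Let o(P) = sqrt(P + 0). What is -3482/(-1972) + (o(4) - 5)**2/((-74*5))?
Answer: 158824/91205 ≈ 1.7414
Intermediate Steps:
o(P) = sqrt(P)
-3482/(-1972) + (o(4) - 5)**2/((-74*5)) = -3482/(-1972) + (sqrt(4) - 5)**2/((-74*5)) = -3482*(-1/1972) + (2 - 5)**2/(-370) = 1741/986 + (-3)**2*(-1/370) = 1741/986 + 9*(-1/370) = 1741/986 - 9/370 = 158824/91205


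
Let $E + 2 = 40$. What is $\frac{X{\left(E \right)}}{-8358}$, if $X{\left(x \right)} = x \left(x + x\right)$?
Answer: $- \frac{1444}{4179} \approx -0.34554$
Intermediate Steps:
$E = 38$ ($E = -2 + 40 = 38$)
$X{\left(x \right)} = 2 x^{2}$ ($X{\left(x \right)} = x 2 x = 2 x^{2}$)
$\frac{X{\left(E \right)}}{-8358} = \frac{2 \cdot 38^{2}}{-8358} = 2 \cdot 1444 \left(- \frac{1}{8358}\right) = 2888 \left(- \frac{1}{8358}\right) = - \frac{1444}{4179}$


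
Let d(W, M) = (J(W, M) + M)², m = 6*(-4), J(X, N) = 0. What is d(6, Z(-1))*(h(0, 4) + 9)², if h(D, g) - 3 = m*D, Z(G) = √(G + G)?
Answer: -288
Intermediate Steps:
Z(G) = √2*√G (Z(G) = √(2*G) = √2*√G)
m = -24
h(D, g) = 3 - 24*D
d(W, M) = M² (d(W, M) = (0 + M)² = M²)
d(6, Z(-1))*(h(0, 4) + 9)² = (√2*√(-1))²*((3 - 24*0) + 9)² = (√2*I)²*((3 + 0) + 9)² = (I*√2)²*(3 + 9)² = -2*12² = -2*144 = -288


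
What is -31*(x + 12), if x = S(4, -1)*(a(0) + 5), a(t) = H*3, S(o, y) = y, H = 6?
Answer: 341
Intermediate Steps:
a(t) = 18 (a(t) = 6*3 = 18)
x = -23 (x = -(18 + 5) = -1*23 = -23)
-31*(x + 12) = -31*(-23 + 12) = -31*(-11) = 341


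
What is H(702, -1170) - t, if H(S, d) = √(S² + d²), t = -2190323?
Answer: 2190323 + 234*√34 ≈ 2.1917e+6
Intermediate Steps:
H(702, -1170) - t = √(702² + (-1170)²) - 1*(-2190323) = √(492804 + 1368900) + 2190323 = √1861704 + 2190323 = 234*√34 + 2190323 = 2190323 + 234*√34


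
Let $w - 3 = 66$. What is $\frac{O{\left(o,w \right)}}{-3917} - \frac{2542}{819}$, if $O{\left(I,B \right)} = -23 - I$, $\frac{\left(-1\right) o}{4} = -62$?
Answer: $- \frac{9735065}{3208023} \approx -3.0346$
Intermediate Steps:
$o = 248$ ($o = \left(-4\right) \left(-62\right) = 248$)
$w = 69$ ($w = 3 + 66 = 69$)
$\frac{O{\left(o,w \right)}}{-3917} - \frac{2542}{819} = \frac{-23 - 248}{-3917} - \frac{2542}{819} = \left(-23 - 248\right) \left(- \frac{1}{3917}\right) - \frac{2542}{819} = \left(-271\right) \left(- \frac{1}{3917}\right) - \frac{2542}{819} = \frac{271}{3917} - \frac{2542}{819} = - \frac{9735065}{3208023}$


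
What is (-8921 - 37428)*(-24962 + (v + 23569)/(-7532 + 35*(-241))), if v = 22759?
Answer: 18475387261118/15967 ≈ 1.1571e+9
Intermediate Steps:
(-8921 - 37428)*(-24962 + (v + 23569)/(-7532 + 35*(-241))) = (-8921 - 37428)*(-24962 + (22759 + 23569)/(-7532 + 35*(-241))) = -46349*(-24962 + 46328/(-7532 - 8435)) = -46349*(-24962 + 46328/(-15967)) = -46349*(-24962 + 46328*(-1/15967)) = -46349*(-24962 - 46328/15967) = -46349*(-398614582/15967) = 18475387261118/15967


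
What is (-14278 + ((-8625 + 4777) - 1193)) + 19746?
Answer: 427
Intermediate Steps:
(-14278 + ((-8625 + 4777) - 1193)) + 19746 = (-14278 + (-3848 - 1193)) + 19746 = (-14278 - 5041) + 19746 = -19319 + 19746 = 427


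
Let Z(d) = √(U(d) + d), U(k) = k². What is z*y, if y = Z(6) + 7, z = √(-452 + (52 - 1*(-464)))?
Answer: 56 + 8*√42 ≈ 107.85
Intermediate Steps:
Z(d) = √(d + d²) (Z(d) = √(d² + d) = √(d + d²))
z = 8 (z = √(-452 + (52 + 464)) = √(-452 + 516) = √64 = 8)
y = 7 + √42 (y = √(6*(1 + 6)) + 7 = √(6*7) + 7 = √42 + 7 = 7 + √42 ≈ 13.481)
z*y = 8*(7 + √42) = 56 + 8*√42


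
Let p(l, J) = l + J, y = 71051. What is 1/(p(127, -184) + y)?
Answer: 1/70994 ≈ 1.4086e-5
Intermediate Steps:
p(l, J) = J + l
1/(p(127, -184) + y) = 1/((-184 + 127) + 71051) = 1/(-57 + 71051) = 1/70994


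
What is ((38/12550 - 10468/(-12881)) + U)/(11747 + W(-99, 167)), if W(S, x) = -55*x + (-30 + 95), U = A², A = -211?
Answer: 3598621562714/212335878425 ≈ 16.948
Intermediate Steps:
U = 44521 (U = (-211)² = 44521)
W(S, x) = 65 - 55*x (W(S, x) = -55*x + 65 = 65 - 55*x)
((38/12550 - 10468/(-12881)) + U)/(11747 + W(-99, 167)) = ((38/12550 - 10468/(-12881)) + 44521)/(11747 + (65 - 55*167)) = ((38*(1/12550) - 10468*(-1/12881)) + 44521)/(11747 + (65 - 9185)) = ((19/6275 + 10468/12881) + 44521)/(11747 - 9120) = (65931439/80828275 + 44521)/2627 = (3598621562714/80828275)*(1/2627) = 3598621562714/212335878425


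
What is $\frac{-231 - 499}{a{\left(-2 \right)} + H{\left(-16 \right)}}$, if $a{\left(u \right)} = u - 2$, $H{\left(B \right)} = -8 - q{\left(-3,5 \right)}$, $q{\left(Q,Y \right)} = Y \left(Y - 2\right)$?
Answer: $\frac{730}{27} \approx 27.037$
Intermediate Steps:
$q{\left(Q,Y \right)} = Y \left(-2 + Y\right)$
$H{\left(B \right)} = -23$ ($H{\left(B \right)} = -8 - 5 \left(-2 + 5\right) = -8 - 5 \cdot 3 = -8 - 15 = -23$)
$a{\left(u \right)} = -2 + u$
$\frac{-231 - 499}{a{\left(-2 \right)} + H{\left(-16 \right)}} = \frac{-231 - 499}{\left(-2 - 2\right) - 23} = - \frac{730}{-4 - 23} = - \frac{730}{-27} = \left(-730\right) \left(- \frac{1}{27}\right) = \frac{730}{27}$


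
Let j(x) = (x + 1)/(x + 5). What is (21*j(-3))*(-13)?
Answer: 273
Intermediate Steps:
j(x) = (1 + x)/(5 + x)
(21*j(-3))*(-13) = (21*((1 - 3)/(5 - 3)))*(-13) = (21*(-2/2))*(-13) = (21*((½)*(-2)))*(-13) = (21*(-1))*(-13) = -21*(-13) = 273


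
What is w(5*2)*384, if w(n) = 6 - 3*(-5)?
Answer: 8064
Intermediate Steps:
w(n) = 21 (w(n) = 6 + 15 = 21)
w(5*2)*384 = 21*384 = 8064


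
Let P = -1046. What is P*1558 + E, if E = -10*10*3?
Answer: -1629968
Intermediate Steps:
E = -300 (E = -100*3 = -300)
P*1558 + E = -1046*1558 - 300 = -1629668 - 300 = -1629968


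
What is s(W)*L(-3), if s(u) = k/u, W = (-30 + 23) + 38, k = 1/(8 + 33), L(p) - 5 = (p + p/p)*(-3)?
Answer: 11/1271 ≈ 0.0086546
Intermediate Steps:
L(p) = 2 - 3*p (L(p) = 5 + (p + p/p)*(-3) = 5 + (p + 1)*(-3) = 5 + (1 + p)*(-3) = 5 + (-3 - 3*p) = 2 - 3*p)
k = 1/41 ≈ 0.024390
W = 31 (W = -7 + 38 = 31)
s(u) = 1/(41*u)
s(W)*L(-3) = ((1/41)/31)*(2 - 3*(-3)) = ((1/41)*(1/31))*(2 + 9) = (1/1271)*11 = 11/1271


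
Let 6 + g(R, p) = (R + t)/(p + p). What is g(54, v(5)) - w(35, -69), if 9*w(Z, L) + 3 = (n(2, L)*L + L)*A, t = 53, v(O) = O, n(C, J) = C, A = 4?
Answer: 2911/30 ≈ 97.033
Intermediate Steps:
g(R, p) = -6 + (53 + R)/(2*p) (g(R, p) = -6 + (R + 53)/(p + p) = -6 + (53 + R)/((2*p)) = -6 + (53 + R)*(1/(2*p)) = -6 + (53 + R)/(2*p))
w(Z, L) = -⅓ + 4*L/3 (w(Z, L) = -⅓ + ((2*L + L)*4)/9 = -⅓ + ((3*L)*4)/9 = -⅓ + (12*L)/9 = -⅓ + 4*L/3)
g(54, v(5)) - w(35, -69) = (½)*(53 + 54 - 12*5)/5 - (-⅓ + (4/3)*(-69)) = (½)*(⅕)*(53 + 54 - 60) - (-⅓ - 92) = (½)*(⅕)*47 - 1*(-277/3) = 47/10 + 277/3 = 2911/30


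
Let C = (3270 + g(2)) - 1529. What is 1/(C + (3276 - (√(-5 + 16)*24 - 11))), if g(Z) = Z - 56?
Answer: 829/4122390 + 2*√11/2061195 ≈ 0.00020432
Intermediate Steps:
g(Z) = -56 + Z
C = 1687 (C = (3270 + (-56 + 2)) - 1529 = (3270 - 54) - 1529 = 3216 - 1529 = 1687)
1/(C + (3276 - (√(-5 + 16)*24 - 11))) = 1/(1687 + (3276 - (√(-5 + 16)*24 - 11))) = 1/(1687 + (3276 - (√11*24 - 11))) = 1/(1687 + (3276 - (24*√11 - 11))) = 1/(1687 + (3276 - (-11 + 24*√11))) = 1/(1687 + (3276 + (11 - 24*√11))) = 1/(1687 + (3287 - 24*√11)) = 1/(4974 - 24*√11)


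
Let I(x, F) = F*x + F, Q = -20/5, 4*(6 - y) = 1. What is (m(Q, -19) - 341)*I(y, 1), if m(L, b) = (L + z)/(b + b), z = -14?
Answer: -87345/38 ≈ -2298.6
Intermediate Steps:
y = 23/4 (y = 6 - ¼*1 = 6 - ¼ = 23/4 ≈ 5.7500)
Q = -4 (Q = -20*⅕ = -4)
m(L, b) = (-14 + L)/(2*b) (m(L, b) = (L - 14)/(b + b) = (-14 + L)/((2*b)) = (-14 + L)*(1/(2*b)) = (-14 + L)/(2*b))
I(x, F) = F + F*x
(m(Q, -19) - 341)*I(y, 1) = ((½)*(-14 - 4)/(-19) - 341)*(1*(1 + 23/4)) = ((½)*(-1/19)*(-18) - 341)*(1*(27/4)) = (9/19 - 341)*(27/4) = -6470/19*27/4 = -87345/38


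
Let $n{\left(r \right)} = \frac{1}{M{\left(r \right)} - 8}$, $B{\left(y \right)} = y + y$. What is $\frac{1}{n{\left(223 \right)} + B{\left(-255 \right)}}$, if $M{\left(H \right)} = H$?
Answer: $- \frac{215}{109649} \approx -0.0019608$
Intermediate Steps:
$B{\left(y \right)} = 2 y$
$n{\left(r \right)} = \frac{1}{-8 + r}$ ($n{\left(r \right)} = \frac{1}{r - 8} = \frac{1}{-8 + r}$)
$\frac{1}{n{\left(223 \right)} + B{\left(-255 \right)}} = \frac{1}{\frac{1}{-8 + 223} + 2 \left(-255\right)} = \frac{1}{\frac{1}{215} - 510} = \frac{1}{- \frac{109649}{215}} = - \frac{215}{109649}$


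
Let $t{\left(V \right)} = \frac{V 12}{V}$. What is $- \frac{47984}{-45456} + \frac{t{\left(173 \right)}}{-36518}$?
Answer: $\frac{54741695}{51873819} \approx 1.0553$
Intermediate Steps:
$t{\left(V \right)} = 12$ ($t{\left(V \right)} = \frac{12 V}{V} = 12$)
$- \frac{47984}{-45456} + \frac{t{\left(173 \right)}}{-36518} = - \frac{47984}{-45456} + \frac{12}{-36518} = \left(-47984\right) \left(- \frac{1}{45456}\right) + 12 \left(- \frac{1}{36518}\right) = \frac{2999}{2841} - \frac{6}{18259} = \frac{54741695}{51873819}$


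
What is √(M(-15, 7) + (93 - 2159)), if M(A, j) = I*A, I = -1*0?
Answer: I*√2066 ≈ 45.453*I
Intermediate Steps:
I = 0
M(A, j) = 0 (M(A, j) = 0*A = 0)
√(M(-15, 7) + (93 - 2159)) = √(0 + (93 - 2159)) = √(0 - 2066) = √(-2066) = I*√2066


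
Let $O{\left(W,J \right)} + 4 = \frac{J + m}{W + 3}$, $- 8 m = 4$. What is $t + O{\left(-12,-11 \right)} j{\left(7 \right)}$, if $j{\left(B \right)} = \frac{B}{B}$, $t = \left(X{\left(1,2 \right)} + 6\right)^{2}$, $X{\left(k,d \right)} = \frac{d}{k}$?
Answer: $\frac{1103}{18} \approx 61.278$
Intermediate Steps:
$m = - \frac{1}{2}$ ($m = \left(- \frac{1}{8}\right) 4 = - \frac{1}{2} \approx -0.5$)
$O{\left(W,J \right)} = -4 + \frac{- \frac{1}{2} + J}{3 + W}$ ($O{\left(W,J \right)} = -4 + \frac{J - \frac{1}{2}}{W + 3} = -4 + \frac{- \frac{1}{2} + J}{3 + W}$)
$t = 64$ ($t = \left(\frac{2}{1} + 6\right)^{2} = \left(2 \cdot 1 + 6\right)^{2} = \left(2 + 6\right)^{2} = 8^{2} = 64$)
$j{\left(B \right)} = 1$
$t + O{\left(-12,-11 \right)} j{\left(7 \right)} = 64 + \frac{- \frac{25}{2} - 11 - -48}{3 - 12} \cdot 1 = 64 + \frac{- \frac{25}{2} - 11 + 48}{-9} \cdot 1 = 64 + \left(- \frac{1}{9}\right) \frac{49}{2} \cdot 1 = 64 - \frac{49}{18} = \frac{1103}{18}$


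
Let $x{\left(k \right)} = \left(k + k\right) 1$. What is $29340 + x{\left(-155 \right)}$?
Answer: $29030$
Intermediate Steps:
$x{\left(k \right)} = 2 k$ ($x{\left(k \right)} = 2 k 1 = 2 k$)
$29340 + x{\left(-155 \right)} = 29340 + 2 \left(-155\right) = 29340 - 310 = 29030$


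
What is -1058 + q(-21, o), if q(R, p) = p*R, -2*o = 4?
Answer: -1016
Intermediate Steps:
o = -2 (o = -½*4 = -2)
q(R, p) = R*p
-1058 + q(-21, o) = -1058 - 21*(-2) = -1058 + 42 = -1016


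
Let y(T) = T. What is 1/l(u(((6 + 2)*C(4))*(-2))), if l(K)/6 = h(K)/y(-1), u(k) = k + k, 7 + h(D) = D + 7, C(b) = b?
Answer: 1/768 ≈ 0.0013021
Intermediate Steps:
h(D) = D (h(D) = -7 + (D + 7) = -7 + (7 + D) = D)
u(k) = 2*k
l(K) = -6*K (l(K) = 6*(K/(-1)) = 6*(K*(-1)) = 6*(-K) = -6*K)
1/l(u(((6 + 2)*C(4))*(-2))) = 1/(-12*((6 + 2)*4)*(-2)) = 1/(-12*(8*4)*(-2)) = 1/(-12*32*(-2)) = 1/(-12*(-64)) = 1/(-6*(-128)) = 1/768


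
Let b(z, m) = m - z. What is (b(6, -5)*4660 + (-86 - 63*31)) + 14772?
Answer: -38527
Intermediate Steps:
(b(6, -5)*4660 + (-86 - 63*31)) + 14772 = ((-5 - 1*6)*4660 + (-86 - 63*31)) + 14772 = ((-5 - 6)*4660 + (-86 - 1953)) + 14772 = (-11*4660 - 2039) + 14772 = (-51260 - 2039) + 14772 = -53299 + 14772 = -38527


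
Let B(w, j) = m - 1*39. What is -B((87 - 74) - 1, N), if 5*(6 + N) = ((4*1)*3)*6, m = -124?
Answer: 163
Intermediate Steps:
N = 42/5 (N = -6 + (((4*1)*3)*6)/5 = -6 + ((4*3)*6)/5 = -6 + (12*6)/5 = -6 + (⅕)*72 = -6 + 72/5 = 42/5 ≈ 8.4000)
B(w, j) = -163 (B(w, j) = -124 - 1*39 = -124 - 39 = -163)
-B((87 - 74) - 1, N) = -1*(-163) = 163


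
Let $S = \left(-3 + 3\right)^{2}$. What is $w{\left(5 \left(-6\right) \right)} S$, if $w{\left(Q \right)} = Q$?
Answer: $0$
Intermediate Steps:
$S = 0$ ($S = 0^{2} = 0$)
$w{\left(5 \left(-6\right) \right)} S = 5 \left(-6\right) 0 = \left(-30\right) 0 = 0$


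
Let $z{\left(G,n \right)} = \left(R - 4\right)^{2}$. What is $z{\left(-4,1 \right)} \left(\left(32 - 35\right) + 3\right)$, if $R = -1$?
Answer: $0$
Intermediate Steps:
$z{\left(G,n \right)} = 25$ ($z{\left(G,n \right)} = \left(-1 - 4\right)^{2} = \left(-5\right)^{2} = 25$)
$z{\left(-4,1 \right)} \left(\left(32 - 35\right) + 3\right) = 25 \left(\left(32 - 35\right) + 3\right) = 25 \left(-3 + 3\right) = 25 \cdot 0 = 0$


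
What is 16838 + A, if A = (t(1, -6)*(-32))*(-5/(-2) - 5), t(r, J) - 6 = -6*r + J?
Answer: 16358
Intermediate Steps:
t(r, J) = 6 + J - 6*r (t(r, J) = 6 + (-6*r + J) = 6 + (J - 6*r) = 6 + J - 6*r)
A = -480 (A = ((6 - 6 - 6*1)*(-32))*(-5/(-2) - 5) = ((6 - 6 - 6)*(-32))*(-1/2*(-5) - 5) = (-6*(-32))*(5/2 - 5) = 192*(-5/2) = -480)
16838 + A = 16838 - 480 = 16358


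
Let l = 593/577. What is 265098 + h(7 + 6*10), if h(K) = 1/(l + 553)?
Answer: 84744938629/319674 ≈ 2.6510e+5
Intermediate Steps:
l = 593/577 (l = 593*(1/577) = 593/577 ≈ 1.0277)
h(K) = 577/319674 (h(K) = 1/(593/577 + 553) = 1/(319674/577) = 577/319674)
265098 + h(7 + 6*10) = 265098 + 577/319674 = 84744938629/319674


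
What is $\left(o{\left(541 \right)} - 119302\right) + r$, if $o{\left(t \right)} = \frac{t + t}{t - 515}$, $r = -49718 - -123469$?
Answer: $- \frac{591622}{13} \approx -45509.0$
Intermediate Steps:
$r = 73751$ ($r = -49718 + 123469 = 73751$)
$o{\left(t \right)} = \frac{2 t}{-515 + t}$
$\left(o{\left(541 \right)} - 119302\right) + r = \left(2 \cdot 541 \frac{1}{-515 + 541} - 119302\right) + 73751 = \left(2 \cdot 541 \cdot \frac{1}{26} - 119302\right) + 73751 = \left(\frac{541}{13} - 119302\right) + 73751 = - \frac{1550385}{13} + 73751 = - \frac{591622}{13}$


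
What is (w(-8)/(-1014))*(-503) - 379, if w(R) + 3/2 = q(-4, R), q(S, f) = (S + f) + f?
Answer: -790241/2028 ≈ -389.67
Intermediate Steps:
q(S, f) = S + 2*f
w(R) = -11/2 + 2*R (w(R) = -3/2 + (-4 + 2*R) = -11/2 + 2*R)
(w(-8)/(-1014))*(-503) - 379 = ((-11/2 + 2*(-8))/(-1014))*(-503) - 379 = ((-11/2 - 16)*(-1/1014))*(-503) - 379 = -43/2*(-1/1014)*(-503) - 379 = (43/2028)*(-503) - 379 = -21629/2028 - 379 = -790241/2028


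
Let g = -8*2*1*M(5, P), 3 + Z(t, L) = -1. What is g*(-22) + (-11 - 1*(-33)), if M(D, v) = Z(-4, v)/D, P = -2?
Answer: -1298/5 ≈ -259.60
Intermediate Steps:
Z(t, L) = -4 (Z(t, L) = -3 - 1 = -4)
M(D, v) = -4/D
g = 64/5 (g = -8*2*1*(-4/5) = -16*(-4*⅕) = -16*(-4)/5 = -8*(-8/5) = 64/5 ≈ 12.800)
g*(-22) + (-11 - 1*(-33)) = (64/5)*(-22) + (-11 - 1*(-33)) = -1408/5 + (-11 + 33) = -1408/5 + 22 = -1298/5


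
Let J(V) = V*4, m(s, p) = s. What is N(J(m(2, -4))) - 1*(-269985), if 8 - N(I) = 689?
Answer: 269304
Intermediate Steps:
J(V) = 4*V
N(I) = -681 (N(I) = 8 - 1*689 = 8 - 689 = -681)
N(J(m(2, -4))) - 1*(-269985) = -681 - 1*(-269985) = -681 + 269985 = 269304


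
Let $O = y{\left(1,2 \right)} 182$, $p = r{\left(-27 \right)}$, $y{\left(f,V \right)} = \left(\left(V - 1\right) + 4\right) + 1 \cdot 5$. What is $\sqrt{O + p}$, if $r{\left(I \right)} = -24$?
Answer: $2 \sqrt{449} \approx 42.379$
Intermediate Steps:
$y{\left(f,V \right)} = 8 + V$ ($y{\left(f,V \right)} = \left(\left(-1 + V\right) + 4\right) + 5 = \left(3 + V\right) + 5 = 8 + V$)
$p = -24$
$O = 1820$ ($O = \left(8 + 2\right) 182 = 10 \cdot 182 = 1820$)
$\sqrt{O + p} = \sqrt{1820 - 24} = \sqrt{1796} = 2 \sqrt{449}$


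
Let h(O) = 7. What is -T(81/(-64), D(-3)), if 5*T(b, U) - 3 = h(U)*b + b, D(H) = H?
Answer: 57/40 ≈ 1.4250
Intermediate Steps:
T(b, U) = ⅗ + 8*b/5 (T(b, U) = ⅗ + (7*b + b)/5 = ⅗ + (8*b)/5 = ⅗ + 8*b/5)
-T(81/(-64), D(-3)) = -(⅗ + 8*(81/(-64))/5) = -(⅗ + 8*(81*(-1/64))/5) = -(⅗ + (8/5)*(-81/64)) = -(⅗ - 81/40) = -1*(-57/40) = 57/40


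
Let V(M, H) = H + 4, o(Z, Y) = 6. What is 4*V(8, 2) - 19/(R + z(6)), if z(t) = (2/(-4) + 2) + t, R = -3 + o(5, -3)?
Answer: 466/21 ≈ 22.190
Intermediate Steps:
V(M, H) = 4 + H
R = 3 (R = -3 + 6 = 3)
z(t) = 3/2 + t (z(t) = (2*(-¼) + 2) + t = (-½ + 2) + t = 3/2 + t)
4*V(8, 2) - 19/(R + z(6)) = 4*(4 + 2) - 19/(3 + (3/2 + 6)) = 4*6 - 19/(3 + 15/2) = 24 - 19/(21/2) = 24 + (2/21)*(-19) = 24 - 38/21 = 466/21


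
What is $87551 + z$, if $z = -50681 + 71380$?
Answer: $108250$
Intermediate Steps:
$z = 20699$
$87551 + z = 87551 + 20699 = 108250$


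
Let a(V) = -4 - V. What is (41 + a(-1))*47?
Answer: 1786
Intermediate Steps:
(41 + a(-1))*47 = (41 + (-4 - 1*(-1)))*47 = (41 + (-4 + 1))*47 = (41 - 3)*47 = 38*47 = 1786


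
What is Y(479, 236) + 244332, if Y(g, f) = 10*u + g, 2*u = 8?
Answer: 244851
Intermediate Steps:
u = 4 (u = (1/2)*8 = 4)
Y(g, f) = 40 + g (Y(g, f) = 10*4 + g = 40 + g)
Y(479, 236) + 244332 = (40 + 479) + 244332 = 519 + 244332 = 244851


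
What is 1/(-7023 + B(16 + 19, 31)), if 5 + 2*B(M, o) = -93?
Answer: -1/7072 ≈ -0.00014140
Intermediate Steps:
B(M, o) = -49 (B(M, o) = -5/2 + (1/2)*(-93) = -5/2 - 93/2 = -49)
1/(-7023 + B(16 + 19, 31)) = 1/(-7023 - 49) = 1/(-7072) = -1/7072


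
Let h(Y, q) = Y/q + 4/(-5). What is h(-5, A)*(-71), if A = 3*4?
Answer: 5183/60 ≈ 86.383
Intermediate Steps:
A = 12
h(Y, q) = -⅘ + Y/q (h(Y, q) = Y/q + 4*(-⅕) = Y/q - ⅘ = -⅘ + Y/q)
h(-5, A)*(-71) = (-⅘ - 5/12)*(-71) = -73/60*(-71) = 5183/60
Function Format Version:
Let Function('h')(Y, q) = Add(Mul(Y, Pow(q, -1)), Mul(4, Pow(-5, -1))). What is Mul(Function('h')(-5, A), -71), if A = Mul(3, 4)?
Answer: Rational(5183, 60) ≈ 86.383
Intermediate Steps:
A = 12
Function('h')(Y, q) = Add(Rational(-4, 5), Mul(Y, Pow(q, -1))) (Function('h')(Y, q) = Add(Mul(Y, Pow(q, -1)), Mul(4, Rational(-1, 5))) = Add(Mul(Y, Pow(q, -1)), Rational(-4, 5)) = Add(Rational(-4, 5), Mul(Y, Pow(q, -1))))
Mul(Function('h')(-5, A), -71) = Mul(Add(Rational(-4, 5), Mul(-5, Pow(12, -1))), -71) = Mul(Add(Rational(-4, 5), Mul(-5, Rational(1, 12))), -71) = Mul(Add(Rational(-4, 5), Rational(-5, 12)), -71) = Mul(Rational(-73, 60), -71) = Rational(5183, 60)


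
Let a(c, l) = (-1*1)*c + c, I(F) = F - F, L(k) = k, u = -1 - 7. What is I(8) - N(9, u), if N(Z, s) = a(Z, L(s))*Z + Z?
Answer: -9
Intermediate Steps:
u = -8
I(F) = 0
a(c, l) = 0 (a(c, l) = -c + c = 0)
N(Z, s) = Z (N(Z, s) = 0*Z + Z = 0 + Z = Z)
I(8) - N(9, u) = 0 - 1*9 = 0 - 9 = -9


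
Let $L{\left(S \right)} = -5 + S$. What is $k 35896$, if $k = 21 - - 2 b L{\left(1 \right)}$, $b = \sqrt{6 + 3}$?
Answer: $-107688$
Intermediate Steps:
$b = 3$ ($b = \sqrt{9} = 3$)
$k = -3$ ($k = 21 - \left(-2\right) 3 \left(-5 + 1\right) = 21 - \left(-6\right) \left(-4\right) = 21 - 24 = -3$)
$k 35896 = \left(-3\right) 35896 = -107688$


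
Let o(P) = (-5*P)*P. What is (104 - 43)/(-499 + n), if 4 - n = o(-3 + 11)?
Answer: -61/175 ≈ -0.34857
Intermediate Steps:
o(P) = -5*P**2
n = 324 (n = 4 - (-5)*(-3 + 11)**2 = 4 - (-5)*8**2 = 4 - (-5)*64 = 4 - 1*(-320) = 4 + 320 = 324)
(104 - 43)/(-499 + n) = (104 - 43)/(-499 + 324) = 61/(-175) = 61*(-1/175) = -61/175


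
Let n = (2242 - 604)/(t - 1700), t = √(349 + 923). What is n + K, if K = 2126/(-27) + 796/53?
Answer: -33424539251/516721221 - 819*√318/722182 ≈ -64.706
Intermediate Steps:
t = 2*√318 (t = √1272 = 2*√318 ≈ 35.665)
n = 1638/(-1700 + 2*√318) (n = (2242 - 604)/(2*√318 - 1700) = 1638/(-1700 + 2*√318) ≈ -0.98418)
K = -91186/1431 (K = 2126*(-1/27) + 796*(1/53) = -2126/27 + 796/53 = -91186/1431 ≈ -63.722)
n + K = (-348075/361091 - 819*√318/722182) - 91186/1431 = -33424539251/516721221 - 819*√318/722182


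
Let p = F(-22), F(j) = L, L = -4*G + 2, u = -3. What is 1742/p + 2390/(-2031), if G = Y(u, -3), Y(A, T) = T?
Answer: 1752271/14217 ≈ 123.25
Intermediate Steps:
G = -3
L = 14 (L = -4*(-3) + 2 = 12 + 2 = 14)
F(j) = 14
p = 14
1742/p + 2390/(-2031) = 1742/14 + 2390/(-2031) = 1742*(1/14) + 2390*(-1/2031) = 871/7 - 2390/2031 = 1752271/14217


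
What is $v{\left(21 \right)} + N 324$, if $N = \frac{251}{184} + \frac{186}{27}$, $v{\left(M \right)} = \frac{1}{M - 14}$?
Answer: $\frac{861067}{322} \approx 2674.1$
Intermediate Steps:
$v{\left(M \right)} = \frac{1}{-14 + M}$
$N = \frac{13667}{1656}$ ($N = 251 \cdot \frac{1}{184} + 186 \cdot \frac{1}{27} = \frac{251}{184} + \frac{62}{9} = \frac{13667}{1656} \approx 8.253$)
$v{\left(21 \right)} + N 324 = \frac{1}{-14 + 21} + \frac{13667}{1656} \cdot 324 = \frac{1}{7} + \frac{123003}{46} = \frac{861067}{322}$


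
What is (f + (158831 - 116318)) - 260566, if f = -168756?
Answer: -386809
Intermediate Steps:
(f + (158831 - 116318)) - 260566 = (-168756 + (158831 - 116318)) - 260566 = (-168756 + 42513) - 260566 = -126243 - 260566 = -386809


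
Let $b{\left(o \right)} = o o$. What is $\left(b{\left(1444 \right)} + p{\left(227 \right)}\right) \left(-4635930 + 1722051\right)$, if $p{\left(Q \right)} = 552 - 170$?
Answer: $-6076947104322$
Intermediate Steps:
$b{\left(o \right)} = o^{2}$
$p{\left(Q \right)} = 382$
$\left(b{\left(1444 \right)} + p{\left(227 \right)}\right) \left(-4635930 + 1722051\right) = \left(1444^{2} + 382\right) \left(-4635930 + 1722051\right) = \left(2085136 + 382\right) \left(-2913879\right) = 2085518 \left(-2913879\right) = -6076947104322$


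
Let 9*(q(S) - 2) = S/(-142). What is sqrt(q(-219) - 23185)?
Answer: I*sqrt(4207127010)/426 ≈ 152.26*I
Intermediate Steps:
q(S) = 2 - S/1278 (q(S) = 2 + (S/(-142))/9 = 2 + (S*(-1/142))/9 = 2 + (-S/142)/9 = 2 - S/1278)
sqrt(q(-219) - 23185) = sqrt((2 - 1/1278*(-219)) - 23185) = sqrt((2 + 73/426) - 23185) = sqrt(925/426 - 23185) = sqrt(-9875885/426) = I*sqrt(4207127010)/426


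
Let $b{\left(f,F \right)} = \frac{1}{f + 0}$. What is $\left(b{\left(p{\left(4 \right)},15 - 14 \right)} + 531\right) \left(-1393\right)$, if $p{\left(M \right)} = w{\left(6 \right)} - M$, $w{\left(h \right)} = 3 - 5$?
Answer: $- \frac{4436705}{6} \approx -7.3945 \cdot 10^{5}$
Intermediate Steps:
$w{\left(h \right)} = -2$
$p{\left(M \right)} = -2 - M$
$b{\left(f,F \right)} = \frac{1}{f}$
$\left(b{\left(p{\left(4 \right)},15 - 14 \right)} + 531\right) \left(-1393\right) = \left(\frac{1}{-2 - 4} + 531\right) \left(-1393\right) = \left(\frac{1}{-6} + 531\right) \left(-1393\right) = \left(- \frac{1}{6} + 531\right) \left(-1393\right) = \frac{3185}{6} \left(-1393\right) = - \frac{4436705}{6}$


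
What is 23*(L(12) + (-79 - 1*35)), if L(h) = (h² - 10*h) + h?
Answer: -1794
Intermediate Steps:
L(h) = h² - 9*h
23*(L(12) + (-79 - 1*35)) = 23*(12*(-9 + 12) + (-79 - 1*35)) = 23*(12*3 + (-79 - 35)) = 23*(36 - 114) = 23*(-78) = -1794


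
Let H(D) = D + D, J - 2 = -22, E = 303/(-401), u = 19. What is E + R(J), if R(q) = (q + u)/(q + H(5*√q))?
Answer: -35959/48120 + I*√5/120 ≈ -0.74728 + 0.018634*I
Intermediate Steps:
E = -303/401 (E = 303*(-1/401) = -303/401 ≈ -0.75561)
J = -20 (J = 2 - 22 = -20)
H(D) = 2*D
R(q) = (19 + q)/(q + 10*√q) (R(q) = (q + 19)/(q + 2*(5*√q)) = (19 + q)/(q + 10*√q))
E + R(J) = -303/401 + (19 - 20)/(-20 + 10*√(-20)) = -303/401 - 1/(-20 + 10*(2*I*√5)) = -303/401 - 1/(-20 + 20*I*√5)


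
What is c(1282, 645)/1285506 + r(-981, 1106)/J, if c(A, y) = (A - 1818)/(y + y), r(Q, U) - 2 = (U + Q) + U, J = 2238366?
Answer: 170290626187/309324039243570 ≈ 0.00055053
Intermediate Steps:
r(Q, U) = 2 + Q + 2*U (r(Q, U) = 2 + ((U + Q) + U) = 2 + ((Q + U) + U) = 2 + (Q + 2*U) = 2 + Q + 2*U)
c(A, y) = (-1818 + A)/(2*y) (c(A, y) = (-1818 + A)/((2*y)) = (-1818 + A)*(1/(2*y)) = (-1818 + A)/(2*y))
c(1282, 645)/1285506 + r(-981, 1106)/J = ((½)*(-1818 + 1282)/645)/1285506 + (2 - 981 + 2*1106)/2238366 = ((½)*(1/645)*(-536))*(1/1285506) + (2 - 981 + 2212)*(1/2238366) = -268/645*1/1285506 + 1233*(1/2238366) = -134/414575685 + 411/746122 = 170290626187/309324039243570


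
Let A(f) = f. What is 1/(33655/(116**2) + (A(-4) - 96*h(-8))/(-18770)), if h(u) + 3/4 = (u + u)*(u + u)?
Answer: 126284560/480741999 ≈ 0.26269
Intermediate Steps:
h(u) = -3/4 + 4*u**2 (h(u) = -3/4 + (u + u)*(u + u) = -3/4 + (2*u)*(2*u) = -3/4 + 4*u**2)
1/(33655/(116**2) + (A(-4) - 96*h(-8))/(-18770)) = 1/(33655/(116**2) + (-4 - 96*(-3/4 + 4*(-8)**2))/(-18770)) = 1/(33655/13456 + (-4 - 96*(-3/4 + 4*64))*(-1/18770)) = 1/(33655*(1/13456) + (-4 - 96*(-3/4 + 256))*(-1/18770)) = 1/(33655/13456 + (-4 - 96*1021/4)*(-1/18770)) = 1/(33655/13456 + (-4 - 24504)*(-1/18770)) = 1/(33655/13456 - 24508*(-1/18770)) = 1/(33655/13456 + 12254/9385) = 1/(480741999/126284560) = 126284560/480741999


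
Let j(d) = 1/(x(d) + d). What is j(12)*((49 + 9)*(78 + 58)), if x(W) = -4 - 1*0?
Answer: 986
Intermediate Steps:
x(W) = -4 (x(W) = -4 + 0 = -4)
j(d) = 1/(-4 + d)
j(12)*((49 + 9)*(78 + 58)) = ((49 + 9)*(78 + 58))/(-4 + 12) = (58*136)/8 = (⅛)*7888 = 986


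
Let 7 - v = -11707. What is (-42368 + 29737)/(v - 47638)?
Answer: 12631/35924 ≈ 0.35160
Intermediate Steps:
v = 11714 (v = 7 - 1*(-11707) = 7 + 11707 = 11714)
(-42368 + 29737)/(v - 47638) = (-42368 + 29737)/(11714 - 47638) = -12631/(-35924) = -12631*(-1/35924) = 12631/35924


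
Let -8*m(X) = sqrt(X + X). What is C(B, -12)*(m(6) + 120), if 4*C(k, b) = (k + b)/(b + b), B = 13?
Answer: -5/4 + sqrt(3)/384 ≈ -1.2455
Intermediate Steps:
m(X) = -sqrt(2)*sqrt(X)/8 (m(X) = -sqrt(X + X)/8 = -sqrt(2)*sqrt(X)/8)
C(k, b) = (b + k)/(8*b) (C(k, b) = ((k + b)/(b + b))/4 = ((b + k)/((2*b)))/4 = ((b + k)*(1/(2*b)))/4 = ((b + k)/(2*b))/4 = (b + k)/(8*b))
C(B, -12)*(m(6) + 120) = ((1/8)*(-12 + 13)/(-12))*(-sqrt(2)*sqrt(6)/8 + 120) = ((1/8)*(-1/12)*1)*(-sqrt(3)/4 + 120) = -(120 - sqrt(3)/4)/96 = -5/4 + sqrt(3)/384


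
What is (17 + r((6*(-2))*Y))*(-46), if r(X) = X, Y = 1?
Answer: -230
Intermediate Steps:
(17 + r((6*(-2))*Y))*(-46) = (17 + (6*(-2))*1)*(-46) = (17 - 12*1)*(-46) = (17 - 12)*(-46) = 5*(-46) = -230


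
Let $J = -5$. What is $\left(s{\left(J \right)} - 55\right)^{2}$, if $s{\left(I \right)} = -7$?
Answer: $3844$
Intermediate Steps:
$\left(s{\left(J \right)} - 55\right)^{2} = \left(-7 - 55\right)^{2} = \left(-62\right)^{2} = 3844$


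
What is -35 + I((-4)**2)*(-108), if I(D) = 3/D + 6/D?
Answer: -383/4 ≈ -95.750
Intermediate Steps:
I(D) = 9/D
-35 + I((-4)**2)*(-108) = -35 + (9/((-4)**2))*(-108) = -35 + (9/16)*(-108) = -35 - 243/4 = -383/4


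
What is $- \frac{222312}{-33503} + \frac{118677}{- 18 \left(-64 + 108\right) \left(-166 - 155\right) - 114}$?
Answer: $\frac{20156505449}{2837905118} \approx 7.1026$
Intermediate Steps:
$- \frac{222312}{-33503} + \frac{118677}{- 18 \left(-64 + 108\right) \left(-166 - 155\right) - 114} = \left(-222312\right) \left(- \frac{1}{33503}\right) + \frac{118677}{- 18 \cdot 44 \left(-321\right) - 114} = \frac{222312}{33503} + \frac{118677}{\left(-18\right) \left(-14124\right) - 114} = \frac{222312}{33503} + \frac{118677}{254232 - 114} = \frac{222312}{33503} + \frac{118677}{254118} = \frac{222312}{33503} + 118677 \cdot \frac{1}{254118} = \frac{222312}{33503} + \frac{39559}{84706} = \frac{20156505449}{2837905118}$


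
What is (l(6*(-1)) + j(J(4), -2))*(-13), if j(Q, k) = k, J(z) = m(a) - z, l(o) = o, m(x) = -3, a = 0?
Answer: 104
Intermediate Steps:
J(z) = -3 - z
(l(6*(-1)) + j(J(4), -2))*(-13) = (6*(-1) - 2)*(-13) = (-6 - 2)*(-13) = -8*(-13) = 104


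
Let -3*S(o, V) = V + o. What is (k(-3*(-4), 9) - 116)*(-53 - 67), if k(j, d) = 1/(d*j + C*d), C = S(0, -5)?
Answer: 570680/41 ≈ 13919.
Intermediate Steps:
S(o, V) = -V/3 - o/3 (S(o, V) = -(V + o)/3 = -V/3 - o/3)
C = 5/3 (C = -⅓*(-5) - ⅓*0 = 5/3 + 0 = 5/3 ≈ 1.6667)
k(j, d) = 1/(5*d/3 + d*j) (k(j, d) = 1/(d*j + 5*d/3) = 1/(5*d/3 + d*j))
(k(-3*(-4), 9) - 116)*(-53 - 67) = (3/(9*(5 + 3*(-3*(-4)))) - 116)*(-53 - 67) = (3*(⅑)/(5 + 3*12) - 116)*(-120) = (3*(⅑)/(5 + 36) - 116)*(-120) = (3*(⅑)/41 - 116)*(-120) = (3*(⅑)*(1/41) - 116)*(-120) = (1/123 - 116)*(-120) = -14267/123*(-120) = 570680/41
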